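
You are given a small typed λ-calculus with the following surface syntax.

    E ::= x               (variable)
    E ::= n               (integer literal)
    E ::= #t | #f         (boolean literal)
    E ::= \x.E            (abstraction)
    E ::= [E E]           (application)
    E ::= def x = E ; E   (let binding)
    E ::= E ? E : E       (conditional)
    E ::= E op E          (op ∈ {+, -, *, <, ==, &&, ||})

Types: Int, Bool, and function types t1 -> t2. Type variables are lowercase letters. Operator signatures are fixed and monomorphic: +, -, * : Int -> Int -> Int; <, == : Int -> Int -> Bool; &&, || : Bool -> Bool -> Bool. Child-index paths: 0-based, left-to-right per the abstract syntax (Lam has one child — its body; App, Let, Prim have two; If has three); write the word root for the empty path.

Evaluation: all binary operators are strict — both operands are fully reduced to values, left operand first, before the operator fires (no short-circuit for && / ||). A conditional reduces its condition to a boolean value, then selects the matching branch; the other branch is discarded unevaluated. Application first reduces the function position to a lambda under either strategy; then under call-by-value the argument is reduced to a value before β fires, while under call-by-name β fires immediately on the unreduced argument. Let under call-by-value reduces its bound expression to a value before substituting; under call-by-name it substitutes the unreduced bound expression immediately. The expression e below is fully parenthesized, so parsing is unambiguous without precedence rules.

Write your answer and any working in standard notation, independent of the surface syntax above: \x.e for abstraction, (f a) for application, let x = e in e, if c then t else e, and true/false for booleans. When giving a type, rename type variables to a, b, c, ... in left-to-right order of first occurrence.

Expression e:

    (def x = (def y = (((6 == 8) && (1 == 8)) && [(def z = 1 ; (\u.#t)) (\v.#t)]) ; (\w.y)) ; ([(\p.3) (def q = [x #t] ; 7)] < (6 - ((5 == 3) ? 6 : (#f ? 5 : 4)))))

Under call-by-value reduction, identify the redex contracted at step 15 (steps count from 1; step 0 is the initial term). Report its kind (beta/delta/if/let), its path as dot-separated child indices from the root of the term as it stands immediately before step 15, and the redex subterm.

Derivation:
step 0: (let x = (let y = (((6 == 8) && (1 == 8)) && ((let z = 1 in (\u.true)) (\v.true))) in (\w.y)) in (((\p.3) (let q = (x true) in 7)) < (6 - (if (5 == 3) then 6 else (if false then 5 else 4)))))
step 1: [delta@0.0.0.0] (let x = (let y = ((false && (1 == 8)) && ((let z = 1 in (\u.true)) (\v.true))) in (\w.y)) in (((\p.3) (let q = (x true) in 7)) < (6 - (if (5 == 3) then 6 else (if false then 5 else 4)))))
step 2: [delta@0.0.0.1] (let x = (let y = ((false && false) && ((let z = 1 in (\u.true)) (\v.true))) in (\w.y)) in (((\p.3) (let q = (x true) in 7)) < (6 - (if (5 == 3) then 6 else (if false then 5 else 4)))))
step 3: [delta@0.0.0] (let x = (let y = (false && ((let z = 1 in (\u.true)) (\v.true))) in (\w.y)) in (((\p.3) (let q = (x true) in 7)) < (6 - (if (5 == 3) then 6 else (if false then 5 else 4)))))
step 4: [let@0.0.1.0] (let x = (let y = (false && ((\u.true) (\v.true))) in (\w.y)) in (((\p.3) (let q = (x true) in 7)) < (6 - (if (5 == 3) then 6 else (if false then 5 else 4)))))
step 5: [beta@0.0.1] (let x = (let y = (false && true) in (\w.y)) in (((\p.3) (let q = (x true) in 7)) < (6 - (if (5 == 3) then 6 else (if false then 5 else 4)))))
step 6: [delta@0.0] (let x = (let y = false in (\w.y)) in (((\p.3) (let q = (x true) in 7)) < (6 - (if (5 == 3) then 6 else (if false then 5 else 4)))))
step 7: [let@0] (let x = (\w.false) in (((\p.3) (let q = (x true) in 7)) < (6 - (if (5 == 3) then 6 else (if false then 5 else 4)))))
step 8: [let@root] (((\p.3) (let q = ((\w.false) true) in 7)) < (6 - (if (5 == 3) then 6 else (if false then 5 else 4))))
step 9: [beta@0.1.0] (((\p.3) (let q = false in 7)) < (6 - (if (5 == 3) then 6 else (if false then 5 else 4))))
step 10: [let@0.1] (((\p.3) 7) < (6 - (if (5 == 3) then 6 else (if false then 5 else 4))))
step 11: [beta@0] (3 < (6 - (if (5 == 3) then 6 else (if false then 5 else 4))))
step 12: [delta@1.1.0] (3 < (6 - (if false then 6 else (if false then 5 else 4))))
step 13: [if@1.1] (3 < (6 - (if false then 5 else 4)))
step 14: [if@1.1] (3 < (6 - 4))
step 15: [delta@1] (3 < 2)

Answer: delta at 1 : (6 - 4)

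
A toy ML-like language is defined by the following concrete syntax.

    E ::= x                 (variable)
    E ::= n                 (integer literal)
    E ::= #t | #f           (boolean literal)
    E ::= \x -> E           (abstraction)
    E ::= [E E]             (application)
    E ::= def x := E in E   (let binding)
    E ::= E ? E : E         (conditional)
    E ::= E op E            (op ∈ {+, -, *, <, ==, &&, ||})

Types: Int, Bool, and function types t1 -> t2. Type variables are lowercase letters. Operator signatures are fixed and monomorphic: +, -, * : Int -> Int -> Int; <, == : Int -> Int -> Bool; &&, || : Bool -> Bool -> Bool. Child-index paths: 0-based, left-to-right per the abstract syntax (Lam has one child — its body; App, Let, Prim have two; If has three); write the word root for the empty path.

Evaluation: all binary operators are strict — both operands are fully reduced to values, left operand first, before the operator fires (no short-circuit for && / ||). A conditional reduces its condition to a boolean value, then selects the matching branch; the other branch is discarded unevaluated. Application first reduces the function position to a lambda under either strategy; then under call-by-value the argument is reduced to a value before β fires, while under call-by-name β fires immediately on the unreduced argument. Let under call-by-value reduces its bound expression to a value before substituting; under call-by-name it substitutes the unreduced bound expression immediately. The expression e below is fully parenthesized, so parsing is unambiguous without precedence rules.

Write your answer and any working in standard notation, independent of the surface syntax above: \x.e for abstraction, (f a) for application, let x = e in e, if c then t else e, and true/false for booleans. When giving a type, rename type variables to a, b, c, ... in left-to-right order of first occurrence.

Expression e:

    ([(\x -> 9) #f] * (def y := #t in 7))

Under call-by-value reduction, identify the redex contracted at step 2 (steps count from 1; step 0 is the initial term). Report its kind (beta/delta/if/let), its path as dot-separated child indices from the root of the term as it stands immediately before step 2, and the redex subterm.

Working:
step 0: (((\x.9) false) * (let y = true in 7))
step 1: [beta@0] (9 * (let y = true in 7))
step 2: [let@1] (9 * 7)

Answer: let at 1 : (let y = true in 7)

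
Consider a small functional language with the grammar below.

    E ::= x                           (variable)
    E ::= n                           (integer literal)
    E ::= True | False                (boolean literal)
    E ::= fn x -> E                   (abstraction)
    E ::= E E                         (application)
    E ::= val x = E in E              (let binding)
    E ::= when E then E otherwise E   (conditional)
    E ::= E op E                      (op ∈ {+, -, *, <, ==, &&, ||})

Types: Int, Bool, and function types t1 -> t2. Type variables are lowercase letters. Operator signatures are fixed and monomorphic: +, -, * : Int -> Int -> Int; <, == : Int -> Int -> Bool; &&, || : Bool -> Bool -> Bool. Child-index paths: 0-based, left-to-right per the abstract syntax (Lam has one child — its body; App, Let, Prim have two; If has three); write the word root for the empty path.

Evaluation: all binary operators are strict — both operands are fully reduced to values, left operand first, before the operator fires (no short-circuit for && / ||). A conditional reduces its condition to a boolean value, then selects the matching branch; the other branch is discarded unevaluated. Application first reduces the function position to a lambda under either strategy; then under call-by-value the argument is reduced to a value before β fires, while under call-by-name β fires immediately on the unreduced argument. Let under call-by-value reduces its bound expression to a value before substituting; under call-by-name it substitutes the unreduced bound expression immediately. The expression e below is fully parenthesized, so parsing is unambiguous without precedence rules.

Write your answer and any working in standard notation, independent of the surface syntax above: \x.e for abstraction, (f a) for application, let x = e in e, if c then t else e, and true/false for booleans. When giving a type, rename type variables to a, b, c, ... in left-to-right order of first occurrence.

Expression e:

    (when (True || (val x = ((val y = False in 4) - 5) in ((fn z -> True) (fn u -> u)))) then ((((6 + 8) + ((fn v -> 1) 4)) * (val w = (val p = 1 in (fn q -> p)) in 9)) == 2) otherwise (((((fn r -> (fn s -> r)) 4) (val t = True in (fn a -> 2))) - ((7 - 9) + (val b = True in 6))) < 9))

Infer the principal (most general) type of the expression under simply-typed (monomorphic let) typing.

Answer: Bool

Trace:
  unify Bool ~ Bool
let y : Bool
  unify Int ~ Int
  unify Int ~ Int
let x : Int
\z._ : a -> Bool
u : b
\u._ : b -> b
  unify a -> Bool ~ (b -> b) -> c
  unify a ~ b -> b
  unify Bool ~ c
_ _ : Bool
  unify Bool ~ Bool
  unify Bool ~ Bool
  unify Int ~ Int
  unify Int ~ Int
  unify Int ~ Int
\v._ : d -> Int
  unify d -> Int ~ Int -> e
  unify d ~ Int
  unify Int ~ e
_ _ : Int
  unify Int ~ Int
  unify Int ~ Int
let p : Int
p : Int
\q._ : f -> Int
let w : f -> Int
  unify Int ~ Int
  unify Int ~ Int
  unify Int ~ Int
r : g
\s._ : h -> g
\r._ : g -> h -> g
  unify g -> h -> g ~ Int -> i
  unify g ~ Int
  unify h -> Int ~ i
_ _ : h -> Int
let t : Bool
\a._ : j -> Int
  unify h -> Int ~ (j -> Int) -> k
  unify h ~ j -> Int
  unify Int ~ k
_ _ : Int
  unify Int ~ Int
  unify Int ~ Int
  unify Int ~ Int
  unify Int ~ Int
let b : Bool
  unify Int ~ Int
  unify Int ~ Int
  unify Int ~ Int
  unify Int ~ Int
  unify Bool ~ Bool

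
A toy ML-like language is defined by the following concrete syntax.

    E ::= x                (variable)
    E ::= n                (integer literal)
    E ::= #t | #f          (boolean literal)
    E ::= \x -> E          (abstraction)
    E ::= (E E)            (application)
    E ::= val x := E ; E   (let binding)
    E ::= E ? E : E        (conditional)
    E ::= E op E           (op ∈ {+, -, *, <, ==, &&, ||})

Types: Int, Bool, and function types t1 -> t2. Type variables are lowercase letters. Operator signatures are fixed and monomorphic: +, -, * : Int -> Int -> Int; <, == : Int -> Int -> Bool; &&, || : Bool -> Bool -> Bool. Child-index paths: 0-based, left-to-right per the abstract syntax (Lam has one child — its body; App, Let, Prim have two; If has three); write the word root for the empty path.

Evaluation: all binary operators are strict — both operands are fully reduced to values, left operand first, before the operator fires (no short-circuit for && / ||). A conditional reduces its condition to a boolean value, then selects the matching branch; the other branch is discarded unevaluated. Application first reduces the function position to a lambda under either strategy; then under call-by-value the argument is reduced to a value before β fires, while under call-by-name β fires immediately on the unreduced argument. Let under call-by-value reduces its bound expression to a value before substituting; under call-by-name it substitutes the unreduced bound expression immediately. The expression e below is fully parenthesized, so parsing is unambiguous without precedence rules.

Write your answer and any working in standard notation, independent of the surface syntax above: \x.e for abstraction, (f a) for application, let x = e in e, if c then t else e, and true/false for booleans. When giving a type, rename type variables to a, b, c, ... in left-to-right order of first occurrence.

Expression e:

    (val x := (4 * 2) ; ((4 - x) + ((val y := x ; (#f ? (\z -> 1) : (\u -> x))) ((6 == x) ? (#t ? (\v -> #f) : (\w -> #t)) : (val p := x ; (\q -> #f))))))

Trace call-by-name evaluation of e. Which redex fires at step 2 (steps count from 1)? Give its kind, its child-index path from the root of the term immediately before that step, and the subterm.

Trace:
step 0: (let x = (4 * 2) in ((4 - x) + ((let y = x in (if false then (\z.1) else (\u.x))) (if (6 == x) then (if true then (\v.false) else (\w.true)) else (let p = x in (\q.false))))))
step 1: [let@root] ((4 - (4 * 2)) + ((let y = (4 * 2) in (if false then (\z.1) else (\u.(4 * 2)))) (if (6 == (4 * 2)) then (if true then (\v.false) else (\w.true)) else (let p = (4 * 2) in (\q.false)))))
step 2: [delta@0.1] ((4 - 8) + ((let y = (4 * 2) in (if false then (\z.1) else (\u.(4 * 2)))) (if (6 == (4 * 2)) then (if true then (\v.false) else (\w.true)) else (let p = (4 * 2) in (\q.false)))))

Answer: delta at 0.1 : (4 * 2)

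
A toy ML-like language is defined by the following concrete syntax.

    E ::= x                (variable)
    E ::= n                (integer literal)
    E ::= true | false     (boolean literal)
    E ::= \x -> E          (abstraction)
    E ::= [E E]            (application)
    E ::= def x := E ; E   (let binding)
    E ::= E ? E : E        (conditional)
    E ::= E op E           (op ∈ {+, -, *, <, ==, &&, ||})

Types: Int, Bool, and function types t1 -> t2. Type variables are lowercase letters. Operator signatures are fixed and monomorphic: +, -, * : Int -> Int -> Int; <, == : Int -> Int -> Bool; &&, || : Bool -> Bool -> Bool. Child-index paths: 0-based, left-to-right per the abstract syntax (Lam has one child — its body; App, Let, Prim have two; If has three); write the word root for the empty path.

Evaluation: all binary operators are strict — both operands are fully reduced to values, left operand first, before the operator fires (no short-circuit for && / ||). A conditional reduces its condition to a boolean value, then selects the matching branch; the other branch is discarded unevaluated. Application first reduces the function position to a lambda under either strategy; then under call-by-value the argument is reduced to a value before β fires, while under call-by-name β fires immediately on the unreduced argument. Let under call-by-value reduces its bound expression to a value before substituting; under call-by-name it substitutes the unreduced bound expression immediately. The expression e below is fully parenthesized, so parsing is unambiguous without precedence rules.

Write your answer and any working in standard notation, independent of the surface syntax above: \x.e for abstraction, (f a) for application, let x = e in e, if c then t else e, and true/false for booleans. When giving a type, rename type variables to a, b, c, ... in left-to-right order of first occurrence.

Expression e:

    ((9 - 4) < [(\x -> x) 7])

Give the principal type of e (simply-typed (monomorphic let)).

Answer: Bool

Working:
  unify Int ~ Int
  unify Int ~ Int
  unify Int ~ Int
x : a
\x._ : a -> a
  unify a -> a ~ Int -> b
  unify a ~ Int
  unify Int ~ b
_ _ : Int
  unify Int ~ Int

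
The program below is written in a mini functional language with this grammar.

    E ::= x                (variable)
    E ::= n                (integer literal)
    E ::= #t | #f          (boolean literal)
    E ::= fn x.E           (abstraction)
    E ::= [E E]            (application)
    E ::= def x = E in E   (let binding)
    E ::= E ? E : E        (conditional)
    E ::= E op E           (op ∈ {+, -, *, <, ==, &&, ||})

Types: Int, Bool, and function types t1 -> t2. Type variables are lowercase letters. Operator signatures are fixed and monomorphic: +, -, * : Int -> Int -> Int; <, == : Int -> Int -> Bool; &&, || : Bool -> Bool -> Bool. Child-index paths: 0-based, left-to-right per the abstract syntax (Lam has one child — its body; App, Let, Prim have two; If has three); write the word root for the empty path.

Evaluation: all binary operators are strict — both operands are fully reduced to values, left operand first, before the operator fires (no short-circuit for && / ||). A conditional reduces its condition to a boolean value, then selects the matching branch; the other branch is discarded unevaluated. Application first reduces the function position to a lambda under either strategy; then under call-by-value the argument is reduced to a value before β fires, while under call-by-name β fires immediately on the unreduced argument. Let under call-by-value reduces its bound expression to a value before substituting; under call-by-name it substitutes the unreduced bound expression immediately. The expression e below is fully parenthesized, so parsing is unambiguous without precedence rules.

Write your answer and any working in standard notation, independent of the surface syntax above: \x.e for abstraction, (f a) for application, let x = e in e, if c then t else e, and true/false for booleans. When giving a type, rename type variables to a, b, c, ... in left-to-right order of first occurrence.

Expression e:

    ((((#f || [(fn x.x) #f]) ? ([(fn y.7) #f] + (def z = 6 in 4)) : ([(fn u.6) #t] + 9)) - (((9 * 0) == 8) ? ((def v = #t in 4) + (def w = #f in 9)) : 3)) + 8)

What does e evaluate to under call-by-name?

Answer: 20

Trace:
step 0: (((if (false || ((\x.x) false)) then (((\y.7) false) + (let z = 6 in 4)) else (((\u.6) true) + 9)) - (if ((9 * 0) == 8) then ((let v = true in 4) + (let w = false in 9)) else 3)) + 8)
step 1: [beta@0.0.0.1] (((if (false || false) then (((\y.7) false) + (let z = 6 in 4)) else (((\u.6) true) + 9)) - (if ((9 * 0) == 8) then ((let v = true in 4) + (let w = false in 9)) else 3)) + 8)
step 2: [delta@0.0.0] (((if false then (((\y.7) false) + (let z = 6 in 4)) else (((\u.6) true) + 9)) - (if ((9 * 0) == 8) then ((let v = true in 4) + (let w = false in 9)) else 3)) + 8)
step 3: [if@0.0] (((((\u.6) true) + 9) - (if ((9 * 0) == 8) then ((let v = true in 4) + (let w = false in 9)) else 3)) + 8)
step 4: [beta@0.0.0] (((6 + 9) - (if ((9 * 0) == 8) then ((let v = true in 4) + (let w = false in 9)) else 3)) + 8)
step 5: [delta@0.0] ((15 - (if ((9 * 0) == 8) then ((let v = true in 4) + (let w = false in 9)) else 3)) + 8)
step 6: [delta@0.1.0.0] ((15 - (if (0 == 8) then ((let v = true in 4) + (let w = false in 9)) else 3)) + 8)
step 7: [delta@0.1.0] ((15 - (if false then ((let v = true in 4) + (let w = false in 9)) else 3)) + 8)
step 8: [if@0.1] ((15 - 3) + 8)
step 9: [delta@0] (12 + 8)
step 10: [delta@root] 20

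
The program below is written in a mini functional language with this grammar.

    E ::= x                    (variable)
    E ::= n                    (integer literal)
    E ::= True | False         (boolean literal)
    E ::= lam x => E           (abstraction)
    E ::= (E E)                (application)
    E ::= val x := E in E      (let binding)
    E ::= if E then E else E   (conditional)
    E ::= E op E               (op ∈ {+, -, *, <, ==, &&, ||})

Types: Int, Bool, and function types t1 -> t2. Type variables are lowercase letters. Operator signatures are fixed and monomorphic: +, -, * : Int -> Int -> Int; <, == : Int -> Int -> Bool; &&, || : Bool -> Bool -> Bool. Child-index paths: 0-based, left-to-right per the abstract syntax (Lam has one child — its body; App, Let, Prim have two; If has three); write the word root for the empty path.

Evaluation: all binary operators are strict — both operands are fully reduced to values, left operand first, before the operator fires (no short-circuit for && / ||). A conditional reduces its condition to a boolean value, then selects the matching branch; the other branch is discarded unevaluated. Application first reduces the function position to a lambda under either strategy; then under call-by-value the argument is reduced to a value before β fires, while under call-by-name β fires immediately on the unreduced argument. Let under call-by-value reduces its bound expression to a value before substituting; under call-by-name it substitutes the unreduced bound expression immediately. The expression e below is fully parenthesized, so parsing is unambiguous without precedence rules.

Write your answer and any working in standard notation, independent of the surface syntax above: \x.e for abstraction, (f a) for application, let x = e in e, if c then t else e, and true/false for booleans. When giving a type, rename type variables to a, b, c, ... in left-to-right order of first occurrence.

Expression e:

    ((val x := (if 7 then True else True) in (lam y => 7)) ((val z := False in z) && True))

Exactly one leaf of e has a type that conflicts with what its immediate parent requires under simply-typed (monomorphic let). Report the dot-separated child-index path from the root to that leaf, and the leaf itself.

Working:
  unify Int ~ Bool
  FAIL: mismatch Int ~ Bool

Answer: 0.0.0 : 7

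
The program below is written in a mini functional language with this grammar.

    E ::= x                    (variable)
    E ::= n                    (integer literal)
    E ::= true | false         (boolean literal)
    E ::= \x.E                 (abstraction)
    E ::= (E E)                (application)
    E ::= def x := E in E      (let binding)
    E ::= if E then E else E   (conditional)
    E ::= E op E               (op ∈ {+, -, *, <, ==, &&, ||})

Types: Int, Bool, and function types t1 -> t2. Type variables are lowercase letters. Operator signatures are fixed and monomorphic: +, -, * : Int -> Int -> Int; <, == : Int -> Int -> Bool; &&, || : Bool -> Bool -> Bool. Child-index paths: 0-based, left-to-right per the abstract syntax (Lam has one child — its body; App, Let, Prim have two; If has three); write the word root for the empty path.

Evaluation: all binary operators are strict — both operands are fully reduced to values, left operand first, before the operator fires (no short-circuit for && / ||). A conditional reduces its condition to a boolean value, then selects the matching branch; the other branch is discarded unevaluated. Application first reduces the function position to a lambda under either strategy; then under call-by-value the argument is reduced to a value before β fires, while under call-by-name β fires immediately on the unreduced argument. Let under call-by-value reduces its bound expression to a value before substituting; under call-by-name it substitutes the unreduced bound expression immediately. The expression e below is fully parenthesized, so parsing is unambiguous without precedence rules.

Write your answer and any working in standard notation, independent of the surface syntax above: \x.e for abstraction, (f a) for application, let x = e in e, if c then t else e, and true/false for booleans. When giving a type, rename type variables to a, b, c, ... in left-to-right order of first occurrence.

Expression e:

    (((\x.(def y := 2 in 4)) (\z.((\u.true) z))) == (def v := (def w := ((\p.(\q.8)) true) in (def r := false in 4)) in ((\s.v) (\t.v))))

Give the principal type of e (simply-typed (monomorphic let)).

Trace:
let y : Int
\x._ : a -> Int
\u._ : c -> Bool
z : b
  unify c -> Bool ~ b -> d
  unify c ~ b
  unify Bool ~ d
_ _ : Bool
\z._ : b -> Bool
  unify a -> Int ~ (b -> Bool) -> e
  unify a ~ b -> Bool
  unify Int ~ e
_ _ : Int
  unify Int ~ Int
\q._ : g -> Int
\p._ : f -> g -> Int
  unify f -> g -> Int ~ Bool -> h
  unify f ~ Bool
  unify g -> Int ~ h
_ _ : g -> Int
let w : g -> Int
let r : Bool
let v : Int
v : Int
\s._ : i -> Int
v : Int
\t._ : j -> Int
  unify i -> Int ~ (j -> Int) -> k
  unify i ~ j -> Int
  unify Int ~ k
_ _ : Int
  unify Int ~ Int

Answer: Bool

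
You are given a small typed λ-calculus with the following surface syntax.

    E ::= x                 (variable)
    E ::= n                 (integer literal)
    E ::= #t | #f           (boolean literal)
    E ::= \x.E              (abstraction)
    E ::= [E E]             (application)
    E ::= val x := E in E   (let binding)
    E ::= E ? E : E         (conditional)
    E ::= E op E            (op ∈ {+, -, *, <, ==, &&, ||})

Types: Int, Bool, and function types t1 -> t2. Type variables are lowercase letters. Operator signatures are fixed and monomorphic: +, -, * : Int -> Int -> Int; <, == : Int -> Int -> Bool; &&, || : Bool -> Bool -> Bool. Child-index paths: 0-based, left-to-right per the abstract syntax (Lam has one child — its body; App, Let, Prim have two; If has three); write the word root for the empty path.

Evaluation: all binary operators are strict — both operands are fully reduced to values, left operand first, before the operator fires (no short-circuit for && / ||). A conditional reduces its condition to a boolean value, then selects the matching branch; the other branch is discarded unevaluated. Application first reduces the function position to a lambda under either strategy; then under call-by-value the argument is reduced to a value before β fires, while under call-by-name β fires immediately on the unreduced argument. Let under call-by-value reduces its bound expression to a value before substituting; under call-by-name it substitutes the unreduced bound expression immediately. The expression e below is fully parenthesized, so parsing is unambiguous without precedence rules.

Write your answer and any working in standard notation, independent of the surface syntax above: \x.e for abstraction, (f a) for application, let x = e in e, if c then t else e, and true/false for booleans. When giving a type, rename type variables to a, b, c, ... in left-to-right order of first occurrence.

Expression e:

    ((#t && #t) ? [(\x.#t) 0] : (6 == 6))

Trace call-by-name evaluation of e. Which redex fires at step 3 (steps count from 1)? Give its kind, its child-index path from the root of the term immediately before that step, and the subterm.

Answer: beta at root : ((\x.true) 0)

Derivation:
step 0: (if (true && true) then ((\x.true) 0) else (6 == 6))
step 1: [delta@0] (if true then ((\x.true) 0) else (6 == 6))
step 2: [if@root] ((\x.true) 0)
step 3: [beta@root] true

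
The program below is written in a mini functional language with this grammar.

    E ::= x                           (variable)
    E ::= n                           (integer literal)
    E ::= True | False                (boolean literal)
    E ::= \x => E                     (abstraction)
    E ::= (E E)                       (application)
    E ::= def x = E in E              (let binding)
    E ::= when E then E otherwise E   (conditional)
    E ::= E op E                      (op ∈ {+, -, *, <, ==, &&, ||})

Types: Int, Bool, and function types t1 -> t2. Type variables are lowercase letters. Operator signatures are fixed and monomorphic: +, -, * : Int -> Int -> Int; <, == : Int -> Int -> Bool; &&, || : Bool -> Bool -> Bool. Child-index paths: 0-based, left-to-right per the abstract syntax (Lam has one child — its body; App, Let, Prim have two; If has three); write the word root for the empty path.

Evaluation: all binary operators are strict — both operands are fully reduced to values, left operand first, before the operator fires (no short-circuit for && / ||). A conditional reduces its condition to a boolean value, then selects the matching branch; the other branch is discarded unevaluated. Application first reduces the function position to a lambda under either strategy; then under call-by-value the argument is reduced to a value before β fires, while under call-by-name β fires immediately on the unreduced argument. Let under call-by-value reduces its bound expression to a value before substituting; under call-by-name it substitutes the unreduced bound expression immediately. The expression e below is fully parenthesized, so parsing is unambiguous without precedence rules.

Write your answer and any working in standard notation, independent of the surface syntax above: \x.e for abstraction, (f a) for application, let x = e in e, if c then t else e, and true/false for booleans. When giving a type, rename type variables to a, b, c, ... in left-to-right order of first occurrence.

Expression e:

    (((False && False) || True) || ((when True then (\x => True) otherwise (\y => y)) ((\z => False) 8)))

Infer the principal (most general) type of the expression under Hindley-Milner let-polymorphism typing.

Answer: Bool

Derivation:
  unify Bool ~ Bool
  unify Bool ~ Bool
  unify Bool ~ Bool
  unify Bool ~ Bool
  unify Bool ~ Bool
  unify Bool ~ Bool
\x._ : a -> Bool
y : b
\y._ : b -> b
  unify a -> Bool ~ b -> b
  unify a ~ b
  unify Bool ~ b
\z._ : c -> Bool
  unify c -> Bool ~ Int -> d
  unify c ~ Int
  unify Bool ~ d
_ _ : Bool
  unify Bool -> Bool ~ Bool -> e
  unify Bool ~ Bool
  unify Bool ~ e
_ _ : Bool
  unify Bool ~ Bool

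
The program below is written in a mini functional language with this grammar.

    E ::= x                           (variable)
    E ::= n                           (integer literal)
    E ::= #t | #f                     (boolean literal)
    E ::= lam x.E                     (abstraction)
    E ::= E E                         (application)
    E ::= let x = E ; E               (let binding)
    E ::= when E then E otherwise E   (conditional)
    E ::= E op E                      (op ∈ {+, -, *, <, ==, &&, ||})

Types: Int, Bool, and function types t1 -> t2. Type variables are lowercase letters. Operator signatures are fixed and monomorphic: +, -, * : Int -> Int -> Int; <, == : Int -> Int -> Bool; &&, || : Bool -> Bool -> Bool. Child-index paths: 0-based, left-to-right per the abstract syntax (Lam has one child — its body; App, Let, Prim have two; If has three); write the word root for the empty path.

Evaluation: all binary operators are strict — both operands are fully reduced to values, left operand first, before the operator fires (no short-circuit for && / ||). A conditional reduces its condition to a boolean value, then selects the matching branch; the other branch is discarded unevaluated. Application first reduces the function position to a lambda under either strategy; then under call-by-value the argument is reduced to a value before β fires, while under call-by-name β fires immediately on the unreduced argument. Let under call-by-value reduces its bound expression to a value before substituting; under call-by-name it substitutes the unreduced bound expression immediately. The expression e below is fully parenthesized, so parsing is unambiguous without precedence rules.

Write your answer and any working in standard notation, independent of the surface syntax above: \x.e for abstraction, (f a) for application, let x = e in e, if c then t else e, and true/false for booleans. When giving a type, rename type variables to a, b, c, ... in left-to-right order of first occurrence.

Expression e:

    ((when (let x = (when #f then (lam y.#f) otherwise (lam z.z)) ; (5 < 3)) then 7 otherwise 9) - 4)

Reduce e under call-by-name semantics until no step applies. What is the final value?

Answer: 5

Working:
step 0: ((if (let x = (if false then (\y.false) else (\z.z)) in (5 < 3)) then 7 else 9) - 4)
step 1: [let@0.0] ((if (5 < 3) then 7 else 9) - 4)
step 2: [delta@0.0] ((if false then 7 else 9) - 4)
step 3: [if@0] (9 - 4)
step 4: [delta@root] 5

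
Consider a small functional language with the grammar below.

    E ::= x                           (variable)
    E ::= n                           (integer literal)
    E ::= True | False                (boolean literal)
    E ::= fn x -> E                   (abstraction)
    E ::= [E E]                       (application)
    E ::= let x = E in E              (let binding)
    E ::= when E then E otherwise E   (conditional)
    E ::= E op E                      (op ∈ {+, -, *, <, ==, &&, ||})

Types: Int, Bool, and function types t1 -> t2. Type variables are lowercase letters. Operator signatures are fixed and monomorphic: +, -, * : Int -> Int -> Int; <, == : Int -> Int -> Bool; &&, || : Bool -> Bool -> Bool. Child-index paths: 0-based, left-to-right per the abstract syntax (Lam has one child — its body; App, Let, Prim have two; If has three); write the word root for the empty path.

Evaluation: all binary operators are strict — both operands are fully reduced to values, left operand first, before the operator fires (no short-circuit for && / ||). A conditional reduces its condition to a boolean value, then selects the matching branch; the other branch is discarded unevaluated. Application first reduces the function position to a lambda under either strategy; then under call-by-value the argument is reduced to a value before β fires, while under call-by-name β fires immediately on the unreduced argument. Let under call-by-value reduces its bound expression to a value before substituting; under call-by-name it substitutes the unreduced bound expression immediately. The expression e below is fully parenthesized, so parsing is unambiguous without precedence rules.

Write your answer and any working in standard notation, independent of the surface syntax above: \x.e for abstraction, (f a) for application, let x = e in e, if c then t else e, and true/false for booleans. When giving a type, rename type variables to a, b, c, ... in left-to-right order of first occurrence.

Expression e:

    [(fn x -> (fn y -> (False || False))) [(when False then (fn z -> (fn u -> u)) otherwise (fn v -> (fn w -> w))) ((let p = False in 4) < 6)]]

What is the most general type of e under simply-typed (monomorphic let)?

Answer: a -> Bool

Trace:
  unify Bool ~ Bool
  unify Bool ~ Bool
\y._ : b -> Bool
\x._ : a -> b -> Bool
  unify Bool ~ Bool
u : d
\u._ : d -> d
\z._ : c -> d -> d
w : f
\w._ : f -> f
\v._ : e -> f -> f
  unify c -> d -> d ~ e -> f -> f
  unify c ~ e
  unify d -> d ~ f -> f
  unify d ~ f
  unify f ~ f
let p : Bool
  unify Int ~ Int
  unify Int ~ Int
  unify e -> f -> f ~ Bool -> g
  unify e ~ Bool
  unify f -> f ~ g
_ _ : f -> f
  unify a -> b -> Bool ~ (f -> f) -> h
  unify a ~ f -> f
  unify b -> Bool ~ h
_ _ : b -> Bool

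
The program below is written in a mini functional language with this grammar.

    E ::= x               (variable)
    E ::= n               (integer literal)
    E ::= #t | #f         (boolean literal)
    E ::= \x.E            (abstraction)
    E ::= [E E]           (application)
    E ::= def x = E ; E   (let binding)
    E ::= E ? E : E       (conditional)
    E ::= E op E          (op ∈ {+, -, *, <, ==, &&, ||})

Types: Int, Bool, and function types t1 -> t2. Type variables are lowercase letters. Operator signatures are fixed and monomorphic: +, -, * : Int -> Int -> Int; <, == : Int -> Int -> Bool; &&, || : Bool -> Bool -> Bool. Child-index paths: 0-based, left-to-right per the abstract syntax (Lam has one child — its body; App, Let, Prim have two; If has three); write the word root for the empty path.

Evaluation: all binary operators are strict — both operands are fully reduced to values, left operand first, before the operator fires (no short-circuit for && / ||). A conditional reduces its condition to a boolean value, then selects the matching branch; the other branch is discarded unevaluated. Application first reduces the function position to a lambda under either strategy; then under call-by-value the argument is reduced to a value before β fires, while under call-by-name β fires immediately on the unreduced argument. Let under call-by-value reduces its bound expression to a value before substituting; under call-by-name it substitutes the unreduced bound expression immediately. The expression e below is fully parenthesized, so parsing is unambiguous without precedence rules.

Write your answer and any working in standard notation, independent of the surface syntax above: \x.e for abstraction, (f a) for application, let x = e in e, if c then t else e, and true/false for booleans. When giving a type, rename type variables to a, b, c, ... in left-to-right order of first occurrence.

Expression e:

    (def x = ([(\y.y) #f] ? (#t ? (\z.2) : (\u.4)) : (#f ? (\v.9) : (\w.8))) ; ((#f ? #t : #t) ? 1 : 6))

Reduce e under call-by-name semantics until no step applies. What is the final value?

Working:
step 0: (let x = (if ((\y.y) false) then (if true then (\z.2) else (\u.4)) else (if false then (\v.9) else (\w.8))) in (if (if false then true else true) then 1 else 6))
step 1: [let@root] (if (if false then true else true) then 1 else 6)
step 2: [if@0] (if true then 1 else 6)
step 3: [if@root] 1

Answer: 1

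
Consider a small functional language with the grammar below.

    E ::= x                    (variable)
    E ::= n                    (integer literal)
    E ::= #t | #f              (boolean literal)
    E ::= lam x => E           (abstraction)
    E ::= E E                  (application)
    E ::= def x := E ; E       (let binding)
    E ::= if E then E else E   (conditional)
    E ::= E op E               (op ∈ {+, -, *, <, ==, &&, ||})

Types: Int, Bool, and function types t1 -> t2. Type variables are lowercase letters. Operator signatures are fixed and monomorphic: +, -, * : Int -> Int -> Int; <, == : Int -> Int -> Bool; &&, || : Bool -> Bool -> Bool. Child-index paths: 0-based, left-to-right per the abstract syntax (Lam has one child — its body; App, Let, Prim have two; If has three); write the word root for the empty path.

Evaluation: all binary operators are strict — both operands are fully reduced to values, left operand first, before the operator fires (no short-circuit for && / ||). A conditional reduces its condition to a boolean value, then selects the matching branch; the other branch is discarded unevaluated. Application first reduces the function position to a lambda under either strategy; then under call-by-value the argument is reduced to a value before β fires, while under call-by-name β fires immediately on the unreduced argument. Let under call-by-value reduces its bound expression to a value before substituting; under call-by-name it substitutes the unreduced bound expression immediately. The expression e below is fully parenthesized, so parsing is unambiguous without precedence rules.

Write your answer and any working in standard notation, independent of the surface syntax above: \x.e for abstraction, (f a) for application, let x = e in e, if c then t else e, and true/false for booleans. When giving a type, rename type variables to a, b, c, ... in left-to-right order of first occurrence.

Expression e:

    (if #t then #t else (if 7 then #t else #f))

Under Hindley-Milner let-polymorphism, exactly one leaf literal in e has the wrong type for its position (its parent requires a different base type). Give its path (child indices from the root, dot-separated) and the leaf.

Answer: 2.0 : 7

Derivation:
  unify Bool ~ Bool
  unify Int ~ Bool
  FAIL: mismatch Int ~ Bool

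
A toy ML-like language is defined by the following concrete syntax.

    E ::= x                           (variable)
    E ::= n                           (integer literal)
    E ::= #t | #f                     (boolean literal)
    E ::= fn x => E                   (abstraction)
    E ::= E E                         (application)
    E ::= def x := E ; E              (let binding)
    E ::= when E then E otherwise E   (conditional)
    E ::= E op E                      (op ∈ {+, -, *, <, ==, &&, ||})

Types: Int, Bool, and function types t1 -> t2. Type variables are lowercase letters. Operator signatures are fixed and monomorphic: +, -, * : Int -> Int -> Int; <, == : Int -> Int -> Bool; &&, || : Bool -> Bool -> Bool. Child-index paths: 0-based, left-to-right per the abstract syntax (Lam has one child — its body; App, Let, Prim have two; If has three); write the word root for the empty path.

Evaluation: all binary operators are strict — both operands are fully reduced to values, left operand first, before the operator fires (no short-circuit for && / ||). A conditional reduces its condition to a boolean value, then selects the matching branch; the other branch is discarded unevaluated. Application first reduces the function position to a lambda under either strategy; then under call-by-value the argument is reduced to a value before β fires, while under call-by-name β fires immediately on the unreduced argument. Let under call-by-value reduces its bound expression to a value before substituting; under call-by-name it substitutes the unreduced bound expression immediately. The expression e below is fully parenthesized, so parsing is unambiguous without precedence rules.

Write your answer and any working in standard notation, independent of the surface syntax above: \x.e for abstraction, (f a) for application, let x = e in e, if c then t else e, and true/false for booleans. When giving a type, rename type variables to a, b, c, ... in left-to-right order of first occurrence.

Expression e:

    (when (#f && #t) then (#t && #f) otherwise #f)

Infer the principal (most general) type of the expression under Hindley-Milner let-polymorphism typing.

Answer: Bool

Working:
  unify Bool ~ Bool
  unify Bool ~ Bool
  unify Bool ~ Bool
  unify Bool ~ Bool
  unify Bool ~ Bool
  unify Bool ~ Bool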